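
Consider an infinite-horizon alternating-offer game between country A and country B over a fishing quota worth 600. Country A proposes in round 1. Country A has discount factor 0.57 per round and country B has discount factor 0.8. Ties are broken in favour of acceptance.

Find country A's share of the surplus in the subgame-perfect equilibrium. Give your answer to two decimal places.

220.59

In a stationary SPE each proposer offers the other exactly their discounted continuation value.
If country A keeps x when proposing and country B keeps y when proposing, then x = 600 − 0.8y and y = 600 − 0.57x.
Solving: x = 600(1 − 0.8) / (1 − 0.57·0.8) = 120 / 0.544 ≈ 220.5882.
Country B gets 600 − 220.5882 ≈ 379.4118.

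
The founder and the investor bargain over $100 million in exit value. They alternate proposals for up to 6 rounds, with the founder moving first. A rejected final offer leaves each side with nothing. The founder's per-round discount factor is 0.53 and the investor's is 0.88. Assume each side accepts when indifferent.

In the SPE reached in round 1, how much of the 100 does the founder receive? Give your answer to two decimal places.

20.21

Round 6 (the investor proposes): rejection yields 0 for the founder; the investor offers 0 and keeps 100.
Round 5 (the founder proposes): the investor can get 100 next round, worth 0.88 × 100 = 88 now. The founder offers 88 and keeps 100 − 88 = 12.
Round 4 (the investor proposes): the founder can get 12 next round, worth 0.53 × 12 = 6.36 now; the investor offers that and keeps 93.64.
Round 3 (the founder proposes): the investor can get 93.64 next round, worth 0.88 × 93.64 = 82.4032 now, so the founder offers 82.4032, keeping 17.5968.
Round 2 (the investor proposes): the founder can get 17.5968 next round, worth 0.53 × 17.5968 = 9.326304 now, so the investor offers 9.326304, keeping 90.673696.
Round 1 (the founder proposes): the investor can get 90.673696 next round, worth 0.88 × 90.673696 = 79.79285248 now; the founder offers that and keeps 20.20714752.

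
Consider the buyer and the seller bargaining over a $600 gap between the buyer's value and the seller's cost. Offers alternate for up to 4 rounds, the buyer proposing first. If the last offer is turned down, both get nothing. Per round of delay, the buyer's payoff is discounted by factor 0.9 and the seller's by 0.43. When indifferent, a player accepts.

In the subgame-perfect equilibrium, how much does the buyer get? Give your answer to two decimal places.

474.35

Round 4 (the seller proposes): rejection yields 0 for the buyer; the seller offers 0 and keeps 600.
Round 3 (the buyer proposes): the seller can get 600 next round, worth 0.43 × 600 = 258 now, so the buyer offers 258, keeping 342.
Round 2 (the seller proposes): the buyer can get 342 next round, worth 0.9 × 342 = 307.8 now; the seller offers that and keeps 292.2.
Round 1 (the buyer proposes): the seller can get 292.2 next round, worth 0.43 × 292.2 = 125.646 now; the buyer offers that and keeps 474.354.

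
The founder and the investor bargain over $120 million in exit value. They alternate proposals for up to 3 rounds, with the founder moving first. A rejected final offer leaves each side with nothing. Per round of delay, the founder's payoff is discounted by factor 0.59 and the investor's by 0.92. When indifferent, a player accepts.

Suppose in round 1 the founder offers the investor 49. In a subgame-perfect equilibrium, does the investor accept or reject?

Accept

Round 3 (the founder proposes): rejection yields 0 for the investor; the founder offers 0 and keeps 120.
Round 2 (the investor proposes): the founder can get 120 next round, worth 0.59 × 120 = 70.8 now, so the investor offers 70.8, keeping 49.2.
So by rejecting in round 1, the investor gets 49.2 next round, worth 0.92 × 49.2 = 45.264 now.
Offer 49 ≥ 45.264, so the investor accepts.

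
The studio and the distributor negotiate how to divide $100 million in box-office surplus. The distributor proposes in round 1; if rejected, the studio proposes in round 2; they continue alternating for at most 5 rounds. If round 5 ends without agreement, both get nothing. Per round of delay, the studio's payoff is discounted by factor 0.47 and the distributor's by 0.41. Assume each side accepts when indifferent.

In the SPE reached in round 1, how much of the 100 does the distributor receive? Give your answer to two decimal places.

Solve by backward induction from round 5.
Round 5 (the distributor proposes): rejection yields 0 for the studio; the distributor offers 0 and keeps 100.
Round 4 (the studio proposes): the distributor can get 100 next round, worth 0.41 × 100 = 41 now. The studio offers 41 and keeps 100 − 41 = 59.
Round 3 (the distributor proposes): the studio can get 59 next round, worth 0.47 × 59 = 27.73 now. The distributor offers 27.73 and keeps 100 − 27.73 = 72.27.
Round 2 (the studio proposes): the distributor can get 72.27 next round, worth 0.41 × 72.27 = 29.6307 now; the studio offers that and keeps 70.3693.
Round 1 (the distributor proposes): the studio can get 70.3693 next round, worth 0.47 × 70.3693 = 33.073571 now. The distributor offers 33.073571 and keeps 100 − 33.073571 = 66.926429.

66.93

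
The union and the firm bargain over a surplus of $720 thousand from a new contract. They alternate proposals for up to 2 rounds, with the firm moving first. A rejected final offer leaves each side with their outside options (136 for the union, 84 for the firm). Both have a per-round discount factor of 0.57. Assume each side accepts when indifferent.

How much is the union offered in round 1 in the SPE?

Round 2 (the union proposes): the firm gets 84 if talks fail, so the union offers 84 and keeps 636.
Round 1 (the firm proposes): the union can get 636 next round, worth 0.57 × 636 = 362.52 now, so the firm offers 362.52, keeping 357.48.

362.52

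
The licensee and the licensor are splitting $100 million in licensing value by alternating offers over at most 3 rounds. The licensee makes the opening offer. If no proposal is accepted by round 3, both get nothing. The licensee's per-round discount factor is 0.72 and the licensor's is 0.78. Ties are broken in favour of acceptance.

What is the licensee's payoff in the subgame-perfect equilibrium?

Round 3 (the licensee proposes): rejection yields 0 for the licensor; the licensee offers 0 and keeps 100.
Round 2 (the licensor proposes): the licensee can get 100 next round, worth 0.72 × 100 = 72 now; the licensor offers that and keeps 28.
Round 1 (the licensee proposes): the licensor can get 28 next round, worth 0.78 × 28 = 21.84 now; the licensee offers that and keeps 78.16.

78.16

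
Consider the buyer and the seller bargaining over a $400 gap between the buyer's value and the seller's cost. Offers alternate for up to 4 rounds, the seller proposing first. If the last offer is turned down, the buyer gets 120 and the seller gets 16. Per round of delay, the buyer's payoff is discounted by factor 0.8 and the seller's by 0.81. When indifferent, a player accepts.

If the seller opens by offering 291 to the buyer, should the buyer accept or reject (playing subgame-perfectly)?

Accept

Work out the buyer's continuation value if the offer is rejected.
Round 4 (the buyer proposes): the seller gets 16 if talks fail, so the buyer offers 16 and keeps 384.
Round 3 (the seller proposes): the buyer can get 384 next round, worth 0.8 × 384 = 307.2 now; the seller offers that and keeps 92.8.
Round 2 (the buyer proposes): the seller can get 92.8 next round, worth 0.81 × 92.8 = 75.168 now, so the buyer offers 75.168, keeping 324.832.
So by rejecting in round 1, the buyer gets 324.832 next round, worth 0.8 × 324.832 = 259.8656 now.
Offer 291 ≥ 259.8656, so the buyer accepts.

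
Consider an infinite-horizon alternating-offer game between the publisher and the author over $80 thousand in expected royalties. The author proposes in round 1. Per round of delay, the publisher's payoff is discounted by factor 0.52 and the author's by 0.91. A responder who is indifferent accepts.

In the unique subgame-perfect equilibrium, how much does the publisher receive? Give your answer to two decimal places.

When the author proposes, the publisher accepts any offer worth at least 0.52 times what the publisher would get by proposing next round; and vice versa.
This gives x = 80 − 0.52y and y = 80 − 0.91x, where x and y are each side's share when it proposes.
Hence (1 − 0.52·0.91)x = 80(1 − 0.52), i.e. 0.5268·x = 38.4.
x ≈ 72.8929; the publisher's share is 80 − x ≈ 7.1071.

7.11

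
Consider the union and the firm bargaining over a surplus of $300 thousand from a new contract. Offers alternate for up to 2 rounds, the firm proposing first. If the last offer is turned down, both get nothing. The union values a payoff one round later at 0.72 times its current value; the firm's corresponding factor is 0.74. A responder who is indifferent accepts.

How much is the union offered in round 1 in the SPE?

By backward induction:
Round 2 (the union proposes): rejection yields 0 for the firm; the union offers 0 and keeps 300.
Round 1 (the firm proposes): the union can get 300 next round, worth 0.72 × 300 = 216 now, so the firm offers 216, keeping 84.

216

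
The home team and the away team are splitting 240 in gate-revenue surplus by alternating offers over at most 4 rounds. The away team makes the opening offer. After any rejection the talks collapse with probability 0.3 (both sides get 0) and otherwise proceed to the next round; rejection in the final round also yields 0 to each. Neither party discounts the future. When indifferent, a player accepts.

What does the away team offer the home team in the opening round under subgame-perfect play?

Round 4 (the home team proposes): rejection yields 0 for the away team; the home team offers 0 and keeps 240.
Round 3 (the away team proposes): rejecting gives the home team an expected 0.7 × 240 = 168, so the away team offers 168, keeping 72.
Round 2 (the home team proposes): rejecting gives the away team an expected 0.7 × 72 = 50.4. The home team offers 50.4 and keeps 240 − 50.4 = 189.6.
Round 1 (the away team proposes): rejecting gives the home team an expected 0.7 × 189.6 = 132.72, so the away team offers 132.72, keeping 107.28.

132.72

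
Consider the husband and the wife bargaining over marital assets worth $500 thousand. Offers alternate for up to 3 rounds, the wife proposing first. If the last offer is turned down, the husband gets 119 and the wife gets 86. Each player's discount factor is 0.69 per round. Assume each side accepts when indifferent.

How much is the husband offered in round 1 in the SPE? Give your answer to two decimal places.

163.61

Solve by backward induction from round 3.
Round 3 (the wife proposes): the husband gets 119 if talks fail, so the wife offers 119 and keeps 381.
Round 2 (the husband proposes): the wife can get 381 next round, worth 0.69 × 381 = 262.89 now, so the husband offers 262.89, keeping 237.11.
Round 1 (the wife proposes): the husband can get 237.11 next round, worth 0.69 × 237.11 = 163.6059 now. The wife offers 163.6059 and keeps 500 − 163.6059 = 336.3941.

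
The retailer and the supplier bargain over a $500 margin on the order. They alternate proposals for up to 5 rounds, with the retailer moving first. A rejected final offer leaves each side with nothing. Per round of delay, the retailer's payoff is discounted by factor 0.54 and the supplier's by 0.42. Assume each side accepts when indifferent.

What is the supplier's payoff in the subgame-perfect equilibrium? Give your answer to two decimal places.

118.51

By backward induction:
Round 5 (the retailer proposes): rejection yields 0 for the supplier; the retailer offers 0 and keeps 500.
Round 4 (the supplier proposes): the retailer can get 500 next round, worth 0.54 × 500 = 270 now, so the supplier offers 270, keeping 230.
Round 3 (the retailer proposes): the supplier can get 230 next round, worth 0.42 × 230 = 96.6 now. The retailer offers 96.6 and keeps 500 − 96.6 = 403.4.
Round 2 (the supplier proposes): the retailer can get 403.4 next round, worth 0.54 × 403.4 = 217.836 now, so the supplier offers 217.836, keeping 282.164.
Round 1 (the retailer proposes): the supplier can get 282.164 next round, worth 0.42 × 282.164 = 118.50888 now, so the retailer offers 118.50888, keeping 381.49112.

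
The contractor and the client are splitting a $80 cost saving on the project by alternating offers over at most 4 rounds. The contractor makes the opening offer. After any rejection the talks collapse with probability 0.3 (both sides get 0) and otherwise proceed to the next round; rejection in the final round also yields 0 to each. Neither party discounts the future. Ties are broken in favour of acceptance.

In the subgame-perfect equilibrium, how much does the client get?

44.24

Round 4 (the client proposes): rejection yields 0 for the contractor; the client offers 0 and keeps 80.
Round 3 (the contractor proposes): rejecting gives the client an expected 0.7 × 80 = 56. The contractor offers 56 and keeps 80 − 56 = 24.
Round 2 (the client proposes): rejecting gives the contractor an expected 0.7 × 24 = 16.8; the client offers that and keeps 63.2.
Round 1 (the contractor proposes): rejecting gives the client an expected 0.7 × 63.2 = 44.24. The contractor offers 44.24 and keeps 80 − 44.24 = 35.76.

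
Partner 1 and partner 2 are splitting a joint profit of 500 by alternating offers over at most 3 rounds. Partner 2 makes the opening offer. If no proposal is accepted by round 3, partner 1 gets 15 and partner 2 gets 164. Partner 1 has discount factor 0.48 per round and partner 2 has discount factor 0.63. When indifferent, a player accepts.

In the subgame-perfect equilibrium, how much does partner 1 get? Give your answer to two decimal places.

Round 3 (partner 2 proposes): partner 1 gets 15 if talks fail, so partner 2 offers 15 and keeps 485.
Round 2 (partner 1 proposes): partner 2 can get 485 next round, worth 0.63 × 485 = 305.55 now, so partner 1 offers 305.55, keeping 194.45.
Round 1 (partner 2 proposes): partner 1 can get 194.45 next round, worth 0.48 × 194.45 = 93.336 now. Partner 2 offers 93.336 and keeps 500 − 93.336 = 406.664.

93.34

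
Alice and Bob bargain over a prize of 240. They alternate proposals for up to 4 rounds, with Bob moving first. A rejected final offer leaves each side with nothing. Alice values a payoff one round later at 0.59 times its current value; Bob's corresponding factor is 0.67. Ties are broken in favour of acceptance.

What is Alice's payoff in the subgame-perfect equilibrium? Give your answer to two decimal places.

102.70

Solve by backward induction from round 4.
Round 4 (Alice proposes): Bob will accept anything ≥ 0, so Alice offers 0 and keeps 240.
Round 3 (Bob proposes): Alice can get 240 next round, worth 0.59 × 240 = 141.6 now. Bob offers 141.6 and keeps 240 − 141.6 = 98.4.
Round 2 (Alice proposes): Bob can get 98.4 next round, worth 0.67 × 98.4 = 65.928 now. Alice offers 65.928 and keeps 240 − 65.928 = 174.072.
Round 1 (Bob proposes): Alice can get 174.072 next round, worth 0.59 × 174.072 = 102.70248 now. Bob offers 102.70248 and keeps 240 − 102.70248 = 137.29752.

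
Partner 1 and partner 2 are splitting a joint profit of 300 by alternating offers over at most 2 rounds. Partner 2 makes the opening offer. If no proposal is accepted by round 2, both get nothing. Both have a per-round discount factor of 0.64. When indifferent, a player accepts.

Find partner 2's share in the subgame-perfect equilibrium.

Round 2 (partner 1 proposes): rejection yields 0 for partner 2; partner 1 offers 0 and keeps 300.
Round 1 (partner 2 proposes): partner 1 can get 300 next round, worth 0.64 × 300 = 192 now, so partner 2 offers 192, keeping 108.

108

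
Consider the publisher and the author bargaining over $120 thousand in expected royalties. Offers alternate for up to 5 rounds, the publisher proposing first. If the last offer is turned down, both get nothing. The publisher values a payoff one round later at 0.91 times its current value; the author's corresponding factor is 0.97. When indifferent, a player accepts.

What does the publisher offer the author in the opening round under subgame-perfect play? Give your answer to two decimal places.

Round 5 (the publisher proposes): the author will accept anything ≥ 0, so the publisher offers 0 and keeps 120.
Round 4 (the author proposes): the publisher can get 120 next round, worth 0.91 × 120 = 109.2 now. The author offers 109.2 and keeps 120 − 109.2 = 10.8.
Round 3 (the publisher proposes): the author can get 10.8 next round, worth 0.97 × 10.8 = 10.476 now. The publisher offers 10.476 and keeps 120 − 10.476 = 109.524.
Round 2 (the author proposes): the publisher can get 109.524 next round, worth 0.91 × 109.524 = 99.66684 now. The author offers 99.66684 and keeps 120 − 99.66684 = 20.33316.
Round 1 (the publisher proposes): the author can get 20.33316 next round, worth 0.97 × 20.33316 = 19.7231652 now; the publisher offers that and keeps 100.2768348.

19.72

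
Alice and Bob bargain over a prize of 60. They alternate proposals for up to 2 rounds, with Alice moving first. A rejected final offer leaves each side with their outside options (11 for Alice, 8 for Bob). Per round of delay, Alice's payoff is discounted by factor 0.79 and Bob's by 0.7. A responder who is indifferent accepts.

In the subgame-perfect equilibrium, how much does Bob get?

Round 2 (Bob proposes): Alice gets 11 if talks fail, so Bob offers 11 and keeps 49.
Round 1 (Alice proposes): Bob can get 49 next round, worth 0.7 × 49 = 34.3 now. Alice offers 34.3 and keeps 60 − 34.3 = 25.7.

34.3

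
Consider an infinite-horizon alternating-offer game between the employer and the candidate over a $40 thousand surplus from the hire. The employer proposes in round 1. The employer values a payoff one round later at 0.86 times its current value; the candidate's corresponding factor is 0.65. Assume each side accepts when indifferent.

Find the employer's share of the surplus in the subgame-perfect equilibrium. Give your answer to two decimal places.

31.75

In a stationary SPE each proposer offers the other exactly their discounted continuation value.
If the employer keeps x when proposing and the candidate keeps y when proposing, then x = 40 − 0.65y and y = 40 − 0.86x.
Solving: x = 40(1 − 0.65) / (1 − 0.86·0.65) = 14 / 0.441 ≈ 31.7460.
The candidate gets 40 − 31.7460 ≈ 8.2540.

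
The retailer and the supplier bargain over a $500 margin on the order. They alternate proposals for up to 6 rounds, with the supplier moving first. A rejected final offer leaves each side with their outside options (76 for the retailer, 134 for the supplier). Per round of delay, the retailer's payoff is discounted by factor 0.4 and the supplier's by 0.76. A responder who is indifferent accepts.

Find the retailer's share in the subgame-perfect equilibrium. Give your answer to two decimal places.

76.12

Round 6 (the retailer proposes): the supplier gets 134 if talks fail, so the retailer offers 134 and keeps 366.
Round 5 (the supplier proposes): the retailer can get 366 next round, worth 0.4 × 366 = 146.4 now. The supplier offers 146.4 and keeps 500 − 146.4 = 353.6.
Round 4 (the retailer proposes): the supplier can get 353.6 next round, worth 0.76 × 353.6 = 268.736 now. The retailer offers 268.736 and keeps 500 − 268.736 = 231.264.
Round 3 (the supplier proposes): the retailer can get 231.264 next round, worth 0.4 × 231.264 = 92.5056 now; the supplier offers that and keeps 407.4944.
Round 2 (the retailer proposes): the supplier can get 407.4944 next round, worth 0.76 × 407.4944 = 309.695744 now, so the retailer offers 309.695744, keeping 190.304256.
Round 1 (the supplier proposes): the retailer can get 190.304256 next round, worth 0.4 × 190.304256 = 76.1217024 now, so the supplier offers 76.1217024, keeping 423.8782976.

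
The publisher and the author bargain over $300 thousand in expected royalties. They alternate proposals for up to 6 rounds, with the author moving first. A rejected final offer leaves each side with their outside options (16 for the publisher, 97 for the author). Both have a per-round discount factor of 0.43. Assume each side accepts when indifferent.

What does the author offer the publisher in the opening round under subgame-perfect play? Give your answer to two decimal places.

90.11

Round 6 (the publisher proposes): the author gets 97 if talks fail, so the publisher offers 97 and keeps 203.
Round 5 (the author proposes): the publisher can get 203 next round, worth 0.43 × 203 = 87.29 now; the author offers that and keeps 212.71.
Round 4 (the publisher proposes): the author can get 212.71 next round, worth 0.43 × 212.71 = 91.4653 now, so the publisher offers 91.4653, keeping 208.5347.
Round 3 (the author proposes): the publisher can get 208.5347 next round, worth 0.43 × 208.5347 = 89.669921 now. The author offers 89.669921 and keeps 300 − 89.669921 = 210.330079.
Round 2 (the publisher proposes): the author can get 210.330079 next round, worth 0.43 × 210.330079 = 90.44193397 now. The publisher offers 90.44193397 and keeps 300 − 90.44193397 = 209.55806603.
Round 1 (the author proposes): the publisher can get 209.55806603 next round, worth 0.43 × 209.55806603 = 90.1099683929 now; the author offers that and keeps 209.8900316071.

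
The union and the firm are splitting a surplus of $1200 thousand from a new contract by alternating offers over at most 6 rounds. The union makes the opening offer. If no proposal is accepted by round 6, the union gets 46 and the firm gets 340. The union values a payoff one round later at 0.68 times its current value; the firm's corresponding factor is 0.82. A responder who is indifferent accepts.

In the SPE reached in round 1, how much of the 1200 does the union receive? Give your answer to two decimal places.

415.33

By backward induction:
Round 6 (the firm proposes): the union gets 46 if talks fail, so the firm offers 46 and keeps 1154.
Round 5 (the union proposes): the firm can get 1154 next round, worth 0.82 × 1154 = 946.28 now, so the union offers 946.28, keeping 253.72.
Round 4 (the firm proposes): the union can get 253.72 next round, worth 0.68 × 253.72 = 172.5296 now. The firm offers 172.5296 and keeps 1200 − 172.5296 = 1027.4704.
Round 3 (the union proposes): the firm can get 1027.4704 next round, worth 0.82 × 1027.4704 = 842.525728 now. The union offers 842.525728 and keeps 1200 − 842.525728 = 357.474272.
Round 2 (the firm proposes): the union can get 357.474272 next round, worth 0.68 × 357.474272 = 243.08250496 now. The firm offers 243.08250496 and keeps 1200 − 243.08250496 = 956.91749504.
Round 1 (the union proposes): the firm can get 956.91749504 next round, worth 0.82 × 956.91749504 = 784.6723459328 now; the union offers that and keeps 415.3276540672.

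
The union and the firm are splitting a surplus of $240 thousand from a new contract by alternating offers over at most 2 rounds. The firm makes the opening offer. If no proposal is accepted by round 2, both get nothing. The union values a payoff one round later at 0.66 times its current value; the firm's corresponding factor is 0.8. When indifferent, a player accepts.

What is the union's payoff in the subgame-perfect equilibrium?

Solve by backward induction from round 2.
Round 2 (the union proposes): rejection yields 0 for the firm; the union offers 0 and keeps 240.
Round 1 (the firm proposes): the union can get 240 next round, worth 0.66 × 240 = 158.4 now; the firm offers that and keeps 81.6.

158.4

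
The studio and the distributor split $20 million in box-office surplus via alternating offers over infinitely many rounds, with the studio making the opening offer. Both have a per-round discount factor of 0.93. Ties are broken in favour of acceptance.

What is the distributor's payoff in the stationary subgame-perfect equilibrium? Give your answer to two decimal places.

Let x be the studio's share when the studio proposes and y be the distributor's share when the distributor proposes.
The distributor accepts iff offered ≥ 0.93·y, so x = 20 − 0.93y. Symmetrically y = 20 − 0.93x.
Substituting: x = 20 − 0.93(20 − 0.93x), giving x(1 − 0.93·0.93) = 20(1 − 0.93).
So x = 20 × 0.07 / 0.1351 ≈ 10.3627, and the distributor receives 20 − x ≈ 9.6373.

9.64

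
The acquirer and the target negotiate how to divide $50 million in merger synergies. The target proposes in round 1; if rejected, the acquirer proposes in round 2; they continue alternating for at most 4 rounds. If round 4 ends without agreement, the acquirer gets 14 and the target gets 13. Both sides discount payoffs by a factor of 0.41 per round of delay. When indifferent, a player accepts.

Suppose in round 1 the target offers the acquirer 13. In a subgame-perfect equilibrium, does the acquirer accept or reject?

Round 4 (the acquirer proposes): the target gets 13 if talks fail, so the acquirer offers 13 and keeps 37.
Round 3 (the target proposes): the acquirer can get 37 next round, worth 0.41 × 37 = 15.17 now. The target offers 15.17 and keeps 50 − 15.17 = 34.83.
Round 2 (the acquirer proposes): the target can get 34.83 next round, worth 0.41 × 34.83 = 14.2803 now; the acquirer offers that and keeps 35.7197.
So by rejecting in round 1, the acquirer gets 35.7197 next round, worth 0.41 × 35.7197 = 14.645077 now.
Offer 13 < 14.645077, so the acquirer rejects.

Reject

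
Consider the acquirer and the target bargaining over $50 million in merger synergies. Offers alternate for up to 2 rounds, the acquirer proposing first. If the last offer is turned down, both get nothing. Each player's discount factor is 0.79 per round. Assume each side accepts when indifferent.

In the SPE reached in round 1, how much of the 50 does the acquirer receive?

10.5

Round 2 (the target proposes): rejection yields 0 for the acquirer; the target offers 0 and keeps 50.
Round 1 (the acquirer proposes): the target can get 50 next round, worth 0.79 × 50 = 39.5 now; the acquirer offers that and keeps 10.5.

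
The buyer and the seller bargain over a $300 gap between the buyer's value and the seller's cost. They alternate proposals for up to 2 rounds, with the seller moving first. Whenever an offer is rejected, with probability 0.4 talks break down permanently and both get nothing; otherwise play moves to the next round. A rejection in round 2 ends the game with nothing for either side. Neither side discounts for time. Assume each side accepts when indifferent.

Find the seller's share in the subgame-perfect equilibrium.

By backward induction:
Round 2 (the buyer proposes): rejection yields 0 for the seller; the buyer offers 0 and keeps 300.
Round 1 (the seller proposes): rejecting gives the buyer an expected 0.6 × 300 = 180, so the seller offers 180, keeping 120.

120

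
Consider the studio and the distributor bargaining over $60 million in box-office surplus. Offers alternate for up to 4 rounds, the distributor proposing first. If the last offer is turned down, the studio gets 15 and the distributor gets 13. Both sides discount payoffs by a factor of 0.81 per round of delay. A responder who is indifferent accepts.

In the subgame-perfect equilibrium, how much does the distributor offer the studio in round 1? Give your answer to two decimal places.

34.21

Round 4 (the studio proposes): the distributor gets 13 if talks fail, so the studio offers 13 and keeps 47.
Round 3 (the distributor proposes): the studio can get 47 next round, worth 0.81 × 47 = 38.07 now. The distributor offers 38.07 and keeps 60 − 38.07 = 21.93.
Round 2 (the studio proposes): the distributor can get 21.93 next round, worth 0.81 × 21.93 = 17.7633 now, so the studio offers 17.7633, keeping 42.2367.
Round 1 (the distributor proposes): the studio can get 42.2367 next round, worth 0.81 × 42.2367 = 34.211727 now; the distributor offers that and keeps 25.788273.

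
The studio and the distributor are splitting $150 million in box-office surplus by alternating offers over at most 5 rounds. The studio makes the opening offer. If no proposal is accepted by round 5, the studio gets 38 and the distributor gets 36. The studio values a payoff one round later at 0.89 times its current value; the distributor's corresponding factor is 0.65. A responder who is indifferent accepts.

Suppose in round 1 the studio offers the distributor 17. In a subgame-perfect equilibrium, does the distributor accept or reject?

Round 5 (the studio proposes): the distributor gets 36 if talks fail, so the studio offers 36 and keeps 114.
Round 4 (the distributor proposes): the studio can get 114 next round, worth 0.89 × 114 = 101.46 now; the distributor offers that and keeps 48.54.
Round 3 (the studio proposes): the distributor can get 48.54 next round, worth 0.65 × 48.54 = 31.551 now, so the studio offers 31.551, keeping 118.449.
Round 2 (the distributor proposes): the studio can get 118.449 next round, worth 0.89 × 118.449 = 105.41961 now, so the distributor offers 105.41961, keeping 44.58039.
So by rejecting in round 1, the distributor gets 44.58039 next round, worth 0.65 × 44.58039 = 28.9772535 now.
Offer 17 < 28.9772535, so the distributor rejects.

Reject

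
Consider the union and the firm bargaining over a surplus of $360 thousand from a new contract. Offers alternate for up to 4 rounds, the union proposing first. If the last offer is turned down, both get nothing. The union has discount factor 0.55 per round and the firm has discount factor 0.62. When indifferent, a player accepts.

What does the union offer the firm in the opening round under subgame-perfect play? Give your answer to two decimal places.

Round 4 (the firm proposes): rejection yields 0 for the union; the firm offers 0 and keeps 360.
Round 3 (the union proposes): the firm can get 360 next round, worth 0.62 × 360 = 223.2 now, so the union offers 223.2, keeping 136.8.
Round 2 (the firm proposes): the union can get 136.8 next round, worth 0.55 × 136.8 = 75.24 now. The firm offers 75.24 and keeps 360 − 75.24 = 284.76.
Round 1 (the union proposes): the firm can get 284.76 next round, worth 0.62 × 284.76 = 176.5512 now; the union offers that and keeps 183.4488.

176.55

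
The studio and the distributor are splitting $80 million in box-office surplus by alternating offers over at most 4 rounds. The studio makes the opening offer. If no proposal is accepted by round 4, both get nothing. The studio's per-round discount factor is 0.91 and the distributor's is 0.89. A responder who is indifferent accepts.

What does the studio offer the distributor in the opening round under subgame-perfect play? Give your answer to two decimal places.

By backward induction:
Round 4 (the distributor proposes): the studio will accept anything ≥ 0, so the distributor offers 0 and keeps 80.
Round 3 (the studio proposes): the distributor can get 80 next round, worth 0.89 × 80 = 71.2 now. The studio offers 71.2 and keeps 80 − 71.2 = 8.8.
Round 2 (the distributor proposes): the studio can get 8.8 next round, worth 0.91 × 8.8 = 8.008 now. The distributor offers 8.008 and keeps 80 − 8.008 = 71.992.
Round 1 (the studio proposes): the distributor can get 71.992 next round, worth 0.89 × 71.992 = 64.07288 now, so the studio offers 64.07288, keeping 15.92712.

64.07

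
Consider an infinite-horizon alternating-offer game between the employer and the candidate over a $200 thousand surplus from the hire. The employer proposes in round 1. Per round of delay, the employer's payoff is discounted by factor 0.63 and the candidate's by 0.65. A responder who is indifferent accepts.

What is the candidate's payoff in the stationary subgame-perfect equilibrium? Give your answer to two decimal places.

Let x be the employer's share when the employer proposes and y be the candidate's share when the candidate proposes.
The candidate accepts iff offered ≥ 0.65·y, so x = 200 − 0.65y. Symmetrically y = 200 − 0.63x.
Substituting: x = 200 − 0.65(200 − 0.63x), giving x(1 − 0.63·0.65) = 200(1 − 0.65).
So x = 200 × 0.35 / 0.5905 ≈ 118.5436, and the candidate receives 200 − x ≈ 81.4564.

81.46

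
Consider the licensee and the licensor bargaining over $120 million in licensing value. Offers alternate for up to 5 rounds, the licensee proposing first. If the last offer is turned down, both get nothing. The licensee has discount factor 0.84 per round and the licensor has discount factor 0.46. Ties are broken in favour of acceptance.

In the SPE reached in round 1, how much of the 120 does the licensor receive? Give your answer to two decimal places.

12.24

Round 5 (the licensee proposes): rejection yields 0 for the licensor; the licensee offers 0 and keeps 120.
Round 4 (the licensor proposes): the licensee can get 120 next round, worth 0.84 × 120 = 100.8 now; the licensor offers that and keeps 19.2.
Round 3 (the licensee proposes): the licensor can get 19.2 next round, worth 0.46 × 19.2 = 8.832 now. The licensee offers 8.832 and keeps 120 − 8.832 = 111.168.
Round 2 (the licensor proposes): the licensee can get 111.168 next round, worth 0.84 × 111.168 = 93.38112 now. The licensor offers 93.38112 and keeps 120 − 93.38112 = 26.61888.
Round 1 (the licensee proposes): the licensor can get 26.61888 next round, worth 0.46 × 26.61888 = 12.2446848 now, so the licensee offers 12.2446848, keeping 107.7553152.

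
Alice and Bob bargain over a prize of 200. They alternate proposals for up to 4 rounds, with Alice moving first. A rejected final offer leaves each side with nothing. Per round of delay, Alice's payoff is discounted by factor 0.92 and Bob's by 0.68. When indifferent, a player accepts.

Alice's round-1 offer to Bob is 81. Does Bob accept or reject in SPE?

Round 4 (Bob proposes): rejection yields 0 for Alice; Bob offers 0 and keeps 200.
Round 3 (Alice proposes): Bob can get 200 next round, worth 0.68 × 200 = 136 now; Alice offers that and keeps 64.
Round 2 (Bob proposes): Alice can get 64 next round, worth 0.92 × 64 = 58.88 now. Bob offers 58.88 and keeps 200 − 58.88 = 141.12.
So by rejecting in round 1, Bob gets 141.12 next round, worth 0.68 × 141.12 = 95.9616 now.
Offer 81 < 95.9616, so Bob rejects.

Reject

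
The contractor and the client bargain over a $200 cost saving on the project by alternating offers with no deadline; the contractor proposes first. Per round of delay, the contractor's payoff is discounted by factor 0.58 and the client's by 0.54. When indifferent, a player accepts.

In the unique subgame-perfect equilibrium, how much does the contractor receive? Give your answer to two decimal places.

Let x be the contractor's share when the contractor proposes and y be the client's share when the client proposes.
The client accepts iff offered ≥ 0.54·y, so x = 200 − 0.54y. Symmetrically y = 200 − 0.58x.
Substituting: x = 200 − 0.54(200 − 0.58x), giving x(1 − 0.58·0.54) = 200(1 − 0.54).
So x = 200 × 0.46 / 0.6868 ≈ 133.9546, and the client receives 200 − x ≈ 66.0454.

133.95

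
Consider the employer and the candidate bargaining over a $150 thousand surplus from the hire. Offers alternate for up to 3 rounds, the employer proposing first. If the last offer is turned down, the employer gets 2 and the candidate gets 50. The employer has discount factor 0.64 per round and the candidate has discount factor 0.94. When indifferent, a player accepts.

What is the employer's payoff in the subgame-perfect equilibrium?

69.16

Round 3 (the employer proposes): the candidate gets 50 if talks fail, so the employer offers 50 and keeps 100.
Round 2 (the candidate proposes): the employer can get 100 next round, worth 0.64 × 100 = 64 now; the candidate offers that and keeps 86.
Round 1 (the employer proposes): the candidate can get 86 next round, worth 0.94 × 86 = 80.84 now, so the employer offers 80.84, keeping 69.16.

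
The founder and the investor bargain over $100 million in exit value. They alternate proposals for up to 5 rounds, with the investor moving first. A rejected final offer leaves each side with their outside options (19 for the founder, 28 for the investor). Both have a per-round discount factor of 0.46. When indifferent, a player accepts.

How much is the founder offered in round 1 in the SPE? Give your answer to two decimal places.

30.95

Work backward from the last round.
Round 5 (the investor proposes): the founder gets 19 if talks fail, so the investor offers 19 and keeps 81.
Round 4 (the founder proposes): the investor can get 81 next round, worth 0.46 × 81 = 37.26 now, so the founder offers 37.26, keeping 62.74.
Round 3 (the investor proposes): the founder can get 62.74 next round, worth 0.46 × 62.74 = 28.8604 now, so the investor offers 28.8604, keeping 71.1396.
Round 2 (the founder proposes): the investor can get 71.1396 next round, worth 0.46 × 71.1396 = 32.724216 now, so the founder offers 32.724216, keeping 67.275784.
Round 1 (the investor proposes): the founder can get 67.275784 next round, worth 0.46 × 67.275784 = 30.94686064 now. The investor offers 30.94686064 and keeps 100 − 30.94686064 = 69.05313936.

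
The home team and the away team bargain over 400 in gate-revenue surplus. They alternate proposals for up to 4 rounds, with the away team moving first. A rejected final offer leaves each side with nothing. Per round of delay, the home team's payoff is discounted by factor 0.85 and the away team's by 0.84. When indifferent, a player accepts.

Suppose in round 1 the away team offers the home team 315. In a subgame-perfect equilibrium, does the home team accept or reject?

Round 4 (the home team proposes): the away team will accept anything ≥ 0, so the home team offers 0 and keeps 400.
Round 3 (the away team proposes): the home team can get 400 next round, worth 0.85 × 400 = 340 now. The away team offers 340 and keeps 400 − 340 = 60.
Round 2 (the home team proposes): the away team can get 60 next round, worth 0.84 × 60 = 50.4 now. The home team offers 50.4 and keeps 400 − 50.4 = 349.6.
So by rejecting in round 1, the home team gets 349.6 next round, worth 0.85 × 349.6 = 297.16 now.
Offer 315 ≥ 297.16, so the home team accepts.

Accept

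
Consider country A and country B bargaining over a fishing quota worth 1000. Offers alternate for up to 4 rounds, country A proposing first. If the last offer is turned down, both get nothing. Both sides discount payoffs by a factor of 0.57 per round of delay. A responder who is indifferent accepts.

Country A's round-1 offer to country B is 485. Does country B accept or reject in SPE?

Round 4 (country B proposes): country A will accept anything ≥ 0, so country B offers 0 and keeps 1000.
Round 3 (country A proposes): country B can get 1000 next round, worth 0.57 × 1000 = 570 now, so country A offers 570, keeping 430.
Round 2 (country B proposes): country A can get 430 next round, worth 0.57 × 430 = 245.1 now. Country B offers 245.1 and keeps 1000 − 245.1 = 754.9.
So by rejecting in round 1, country B gets 754.9 next round, worth 0.57 × 754.9 = 430.293 now.
Offer 485 ≥ 430.293, so country B accepts.

Accept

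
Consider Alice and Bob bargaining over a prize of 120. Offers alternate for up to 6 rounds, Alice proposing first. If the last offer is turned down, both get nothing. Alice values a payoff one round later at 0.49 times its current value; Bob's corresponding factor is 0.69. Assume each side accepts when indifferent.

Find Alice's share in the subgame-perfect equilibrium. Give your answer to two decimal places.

54.03

Round 6 (Bob proposes): Alice will accept anything ≥ 0, so Bob offers 0 and keeps 120.
Round 5 (Alice proposes): Bob can get 120 next round, worth 0.69 × 120 = 82.8 now; Alice offers that and keeps 37.2.
Round 4 (Bob proposes): Alice can get 37.2 next round, worth 0.49 × 37.2 = 18.228 now. Bob offers 18.228 and keeps 120 − 18.228 = 101.772.
Round 3 (Alice proposes): Bob can get 101.772 next round, worth 0.69 × 101.772 = 70.22268 now; Alice offers that and keeps 49.77732.
Round 2 (Bob proposes): Alice can get 49.77732 next round, worth 0.49 × 49.77732 = 24.3908868 now, so Bob offers 24.3908868, keeping 95.6091132.
Round 1 (Alice proposes): Bob can get 95.6091132 next round, worth 0.69 × 95.6091132 = 65.970288108 now; Alice offers that and keeps 54.029711892.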